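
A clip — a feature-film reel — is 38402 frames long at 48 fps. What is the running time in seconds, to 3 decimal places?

800.042 seconds

Running time = 38402 × 1/48 = 19201/24 s ≈ 800.042 s.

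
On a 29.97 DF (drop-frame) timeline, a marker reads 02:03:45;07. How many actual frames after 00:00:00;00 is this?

As if non-drop at 30 labels/s: (2 × 3600 + 3 × 60 + 45) × 30 + 7 = 222757.
Minute boundaries passed: 123; those not divisible by 10: 123 − 12 = 111; dropped labels = 2 × 111 = 222.
Actual frame index = 222757 − 222 = 222535.

222535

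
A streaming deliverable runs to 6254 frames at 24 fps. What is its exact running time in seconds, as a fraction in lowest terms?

3127/12 seconds

Running time = 6254 ÷ (24) = 6254 × 1/24 = 3127/12 s.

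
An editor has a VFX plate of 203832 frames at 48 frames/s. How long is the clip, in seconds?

Running time = 203832 / (48) = 4246.5 s.

4246.5 seconds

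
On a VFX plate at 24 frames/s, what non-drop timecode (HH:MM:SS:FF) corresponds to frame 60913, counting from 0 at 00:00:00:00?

00:42:18:01

60913 ÷ 24 = 2538 full seconds, remainder 1 frame.
2538 s = 0 h 42 min 18 s.
Timecode: 00:42:18:01.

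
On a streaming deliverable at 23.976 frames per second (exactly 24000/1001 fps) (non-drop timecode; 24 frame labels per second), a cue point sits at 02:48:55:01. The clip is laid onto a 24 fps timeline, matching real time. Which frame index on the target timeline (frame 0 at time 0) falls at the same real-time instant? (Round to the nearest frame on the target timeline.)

frame 243484

Source frame index: (2×3600 + 48×60 + 55) × 24 + 1 = 243241.
Real time: 243241 / (24000/1001) = 243484241/24000 s.
Target frame: (243484241/24000) × (24) = 243484241/1000 ≈ 243484.241 → 243484.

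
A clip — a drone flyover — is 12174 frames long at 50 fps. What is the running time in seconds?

Running time = 12174 / (50) = 243.48 s.

243.48 seconds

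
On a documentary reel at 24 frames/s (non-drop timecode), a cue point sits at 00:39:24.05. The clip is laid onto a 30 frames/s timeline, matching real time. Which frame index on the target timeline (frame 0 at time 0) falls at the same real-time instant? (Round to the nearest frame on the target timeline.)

frame 70926

Source frame index: (0×3600 + 39×60 + 24) × 24 + 5 = 56741.
Real time: 56741 / (24) = 56741/24 s.
Target frame: (56741/24) × (30) = 283705/4 ≈ 70926.250 → 70926.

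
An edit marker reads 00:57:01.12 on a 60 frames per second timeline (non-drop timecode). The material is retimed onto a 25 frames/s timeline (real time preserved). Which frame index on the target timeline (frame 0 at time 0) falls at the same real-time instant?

frame 85530

Source frame index: (0×3600 + 57×60 + 1) × 60 + 12 = 205272.
Real time: 205272 / (60) = 17106/5 s.
Target frame: (17106/5) × (25) = 85530.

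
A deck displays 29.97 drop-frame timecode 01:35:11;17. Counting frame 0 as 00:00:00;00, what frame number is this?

171175

Complete 10-minute blocks: 9, each 17982 frames → 161838.
Remaining 5 whole minutes in the current block: 1800 + 4 × 1798 = 8992 frames.
Within the current minute: 11 × 30 + 17 − 2 = 345 (labels ;00/;01 skipped at this minute). Total = 161838 + 8992 + 345 = 171175.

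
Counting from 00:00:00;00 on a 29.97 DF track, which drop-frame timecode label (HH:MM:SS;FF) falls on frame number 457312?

04:14:19;00

Each 10-minute DF block holds 10 × 60 × 30 − 9 × 2 = 17982 frames. 457312 ÷ 17982 → 25 full blocks, remainder 7762.
Within the partial block the first minute is 1800 frames and each further minute 1798, so 4 further minute boundaries passed. Total skipped labels = 18 × 25 + 2 × 4 = 458.
Non-drop label index = 457312 + 458 = 457770; at 30 labels/s that is 04:14:19:00, i.e. DF 04:14:19;00.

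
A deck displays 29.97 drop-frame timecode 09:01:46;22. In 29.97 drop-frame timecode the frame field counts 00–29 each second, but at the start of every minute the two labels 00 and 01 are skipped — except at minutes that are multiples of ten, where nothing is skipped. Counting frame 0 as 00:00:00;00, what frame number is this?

974228

Complete 10-minute blocks: 54, each 17982 frames → 971028.
Remaining 1 whole minute in the current block: 1800 + 0 × 1798 = 1800 frames.
Within the current minute: 46 × 30 + 22 − 2 = 1400 (labels ;00/;01 skipped at this minute). Total = 971028 + 1800 + 1400 = 974228.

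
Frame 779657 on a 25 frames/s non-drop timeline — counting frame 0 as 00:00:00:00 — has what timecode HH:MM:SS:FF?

08:39:46:07

779657 ÷ 25 = 31186 full seconds, remainder 7 frames.
31186 s = 8 h 39 min 46 s.
Timecode: 08:39:46:07.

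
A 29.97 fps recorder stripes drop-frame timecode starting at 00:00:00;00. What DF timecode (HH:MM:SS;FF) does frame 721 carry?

Each 10-minute DF block holds 10 × 60 × 30 − 9 × 2 = 17982 frames. 721 ÷ 17982 → 0 full blocks, remainder 721.
Within the partial block the first minute is 1800 frames and each further minute 1798, so 0 further minute boundaries passed. Total skipped labels = 18 × 0 + 2 × 0 = 0.
Non-drop label index = 721 + 0 = 721; at 30 labels/s that is 00:00:24:01, i.e. DF 00:00:24;01.

00:00:24;01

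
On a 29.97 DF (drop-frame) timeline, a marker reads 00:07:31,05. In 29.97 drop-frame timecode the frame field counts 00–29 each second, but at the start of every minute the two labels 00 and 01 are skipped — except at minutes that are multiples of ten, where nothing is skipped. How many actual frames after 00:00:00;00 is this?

13521

Complete 10-minute blocks: 0, each 17982 frames → 0.
Remaining 7 whole minutes in the current block: 1800 + 6 × 1798 = 12588 frames.
Within the current minute: 31 × 30 + 5 − 2 = 933 (labels ;00/;01 skipped at this minute). Total = 0 + 12588 + 933 = 13521.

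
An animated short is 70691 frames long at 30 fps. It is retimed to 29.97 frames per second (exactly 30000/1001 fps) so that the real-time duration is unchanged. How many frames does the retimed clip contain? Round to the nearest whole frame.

Frames at target rate = 70691 × (30000/1001) / (30) = 70691000/1001 ≈ 70620.380.
Nearest whole frame: 70620.

70620 frames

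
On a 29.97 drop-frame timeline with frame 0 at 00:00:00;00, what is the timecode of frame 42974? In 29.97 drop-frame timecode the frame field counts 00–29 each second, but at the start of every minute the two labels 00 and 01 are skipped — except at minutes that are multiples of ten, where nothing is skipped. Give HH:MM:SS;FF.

00:23:53;26

Ten DF minutes hold 17982 frames, so frame 42974 lies in block 2 (frames 35964–53945) with 7010 frames into that block.
The block's first minute is 1800 frames and the rest 1798 each; 7010 frames reaches minute 3, so 2 × 18 + 3 × 2 = 42 labels have been skipped so far.
Adding those back, label number 42974 + 42 = 43016 at 30 labels/s is 1433 s + 26 f = 0 h 23 min 53 s frame 26, i.e. 00:23:53;26.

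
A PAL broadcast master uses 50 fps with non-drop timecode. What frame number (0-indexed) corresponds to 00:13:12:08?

Total seconds to the label: (0 × 3600 + 13 × 60 + 12) = 792.
Frame index = 792 × 50 + 8 = 39608.

39608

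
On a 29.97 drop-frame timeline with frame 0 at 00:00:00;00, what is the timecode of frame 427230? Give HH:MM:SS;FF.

Ten DF minutes hold 17982 frames, so frame 427230 lies in block 23 (frames 413586–431567) with 13644 frames into that block.
The block's first minute is 1800 frames and the rest 1798 each; 13644 frames reaches minute 7, so 23 × 18 + 7 × 2 = 428 labels have been skipped so far.
Adding those back, label number 427230 + 428 = 427658 at 30 labels/s is 14255 s + 8 f = 3 h 57 min 35 s frame 8, i.e. 03:57:35;08.

03:57:35;08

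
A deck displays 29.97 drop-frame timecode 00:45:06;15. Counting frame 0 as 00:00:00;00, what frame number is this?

As if non-drop at 30 labels/s: (0 × 3600 + 45 × 60 + 6) × 30 + 15 = 81195.
Minute boundaries passed: 45; those not divisible by 10: 45 − 4 = 41; dropped labels = 2 × 41 = 82.
Actual frame index = 81195 − 82 = 81113.

81113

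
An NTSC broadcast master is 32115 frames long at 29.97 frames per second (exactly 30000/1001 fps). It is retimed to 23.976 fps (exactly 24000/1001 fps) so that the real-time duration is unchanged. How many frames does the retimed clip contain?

25692 frames

Target frames = source frames × (target rate / source rate) = 32115 × (24000/1001)/(30000/1001) = 32115 × 4/5 = 25692.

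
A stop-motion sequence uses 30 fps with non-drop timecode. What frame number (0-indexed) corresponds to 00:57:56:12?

Total seconds to the label: (0 × 3600 + 57 × 60 + 56) = 3476.
Frame index = 3476 × 30 + 12 = 104292.

104292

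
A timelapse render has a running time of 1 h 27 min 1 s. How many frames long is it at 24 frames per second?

1 h 27 min 1 s = 5221 s.
Frames = 5221 × 24 = 125304.

125304 frames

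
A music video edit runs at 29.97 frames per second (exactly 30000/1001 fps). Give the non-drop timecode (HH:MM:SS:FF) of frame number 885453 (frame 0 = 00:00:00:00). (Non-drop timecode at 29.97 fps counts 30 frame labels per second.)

885453 ÷ 30 = 29515 full seconds, remainder 3 frames.
29515 s = 8 h 11 min 55 s.
Timecode: 08:11:55:03.

08:11:55:03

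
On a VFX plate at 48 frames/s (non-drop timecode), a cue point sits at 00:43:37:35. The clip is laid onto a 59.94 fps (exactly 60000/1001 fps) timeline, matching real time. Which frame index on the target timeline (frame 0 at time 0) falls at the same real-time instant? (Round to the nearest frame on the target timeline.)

Source frame index: (0×3600 + 43×60 + 37) × 48 + 35 = 125651.
Real time: 125651 / (48) = 125651/48 s.
Target frame: (125651/48) × (60000/1001) = 157063750/1001 ≈ 156906.843 → 156907.

frame 156907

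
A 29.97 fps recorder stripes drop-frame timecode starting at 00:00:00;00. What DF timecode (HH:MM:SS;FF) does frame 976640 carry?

Each 10-minute DF block holds 10 × 60 × 30 − 9 × 2 = 17982 frames. 976640 ÷ 17982 → 54 full blocks, remainder 5612.
Within the partial block the first minute is 1800 frames and each further minute 1798, so 3 further minute boundaries passed. Total skipped labels = 18 × 54 + 2 × 3 = 978.
Non-drop label index = 976640 + 978 = 977618; at 30 labels/s that is 09:03:07:08, i.e. DF 09:03:07;08.

09:03:07;08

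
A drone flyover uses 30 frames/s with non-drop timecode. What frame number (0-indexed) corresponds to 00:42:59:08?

Total seconds to the label: (0 × 3600 + 42 × 60 + 59) = 2579.
Frame index = 2579 × 30 + 8 = 77378.

77378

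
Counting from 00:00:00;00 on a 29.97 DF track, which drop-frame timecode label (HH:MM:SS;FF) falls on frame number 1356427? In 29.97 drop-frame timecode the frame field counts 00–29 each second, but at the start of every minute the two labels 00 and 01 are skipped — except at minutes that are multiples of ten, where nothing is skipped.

12:34:19;15

Each 10-minute DF block holds 10 × 60 × 30 − 9 × 2 = 17982 frames. 1356427 ÷ 17982 → 75 full blocks, remainder 7777.
Within the partial block the first minute is 1800 frames and each further minute 1798, so 4 further minute boundaries passed. Total skipped labels = 18 × 75 + 2 × 4 = 1358.
Non-drop label index = 1356427 + 1358 = 1357785; at 30 labels/s that is 12:34:19:15, i.e. DF 12:34:19;15.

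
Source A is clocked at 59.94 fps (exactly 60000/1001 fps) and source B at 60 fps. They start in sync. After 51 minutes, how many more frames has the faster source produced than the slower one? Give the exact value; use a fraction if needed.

51 min = 3060 s.
A emits 60000/1001 × 3060 = 183600000/1001 frames; B emits 60 × 3060 = 183600.
Difference = 183600/1001 frames (≈ 183.4166); B is ahead of A.

183600/1001 frames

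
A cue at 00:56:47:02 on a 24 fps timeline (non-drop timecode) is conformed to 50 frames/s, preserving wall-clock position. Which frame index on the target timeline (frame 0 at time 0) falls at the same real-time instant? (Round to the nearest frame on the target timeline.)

Source frame index: (0×3600 + 56×60 + 47) × 24 + 2 = 81770.
Real time: 81770 / (24) = 40885/12 s.
Target frame: (40885/12) × (50) = 1022125/6 ≈ 170354.167 → 170354.

frame 170354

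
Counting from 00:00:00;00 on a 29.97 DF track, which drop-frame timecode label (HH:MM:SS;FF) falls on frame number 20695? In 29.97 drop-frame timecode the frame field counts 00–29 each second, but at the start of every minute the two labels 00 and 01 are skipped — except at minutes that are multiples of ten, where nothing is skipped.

Each 10-minute DF block holds 10 × 60 × 30 − 9 × 2 = 17982 frames. 20695 ÷ 17982 → 1 full block, remainder 2713.
Within the partial block the first minute is 1800 frames and each further minute 1798, so 1 further minute boundary passed. Total skipped labels = 18 × 1 + 2 × 1 = 20.
Non-drop label index = 20695 + 20 = 20715; at 30 labels/s that is 00:11:30:15, i.e. DF 00:11:30;15.

00:11:30;15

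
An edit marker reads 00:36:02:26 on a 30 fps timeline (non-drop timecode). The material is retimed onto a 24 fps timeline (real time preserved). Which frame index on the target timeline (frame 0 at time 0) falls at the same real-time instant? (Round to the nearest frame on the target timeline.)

Source frame index: (0×3600 + 36×60 + 2) × 30 + 26 = 64886.
Real time: 64886 / (30) = 32443/15 s.
Target frame: (32443/15) × (24) = 259544/5 ≈ 51908.800 → 51909.

frame 51909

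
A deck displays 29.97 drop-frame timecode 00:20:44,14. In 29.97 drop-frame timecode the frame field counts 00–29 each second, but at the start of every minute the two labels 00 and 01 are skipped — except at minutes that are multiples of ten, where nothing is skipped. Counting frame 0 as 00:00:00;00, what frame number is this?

37298

Complete 10-minute blocks: 2, each 17982 frames → 35964.
Remaining 0 whole minutes in the current block: 0 frames.
Within the current minute: 44 × 30 + 14 = 1334. Total = 35964 + 0 + 1334 = 37298.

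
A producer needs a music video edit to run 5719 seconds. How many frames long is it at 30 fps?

171570 frames

Frames = 5719 × 30 = 171570.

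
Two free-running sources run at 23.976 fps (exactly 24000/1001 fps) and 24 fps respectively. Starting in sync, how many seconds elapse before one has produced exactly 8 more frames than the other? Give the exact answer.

1001/3 seconds

The gap grows by |24 − 24000/1001| = 24/1001 frames per second.
Time for a 8-frame gap: 8 ÷ (24/1001) = 1001/3 s.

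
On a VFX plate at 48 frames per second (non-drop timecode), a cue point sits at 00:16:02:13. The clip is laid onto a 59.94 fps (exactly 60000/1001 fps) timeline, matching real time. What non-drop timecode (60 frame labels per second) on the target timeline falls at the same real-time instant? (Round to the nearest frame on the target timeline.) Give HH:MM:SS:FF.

00:16:01:19

Source frame index: (0×3600 + 16×60 + 2) × 48 + 13 = 46189.
Real time: 46189 / (48) = 46189/48 s.
Target frame: (46189/48) × (60000/1001) = 403750/7 ≈ 57678.571 → 57679.
At 60 labels/s: frame 57679 → 00:16:01:19.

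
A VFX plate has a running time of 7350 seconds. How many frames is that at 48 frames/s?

352800 frames

Frames = 7350 × 48 = 352800.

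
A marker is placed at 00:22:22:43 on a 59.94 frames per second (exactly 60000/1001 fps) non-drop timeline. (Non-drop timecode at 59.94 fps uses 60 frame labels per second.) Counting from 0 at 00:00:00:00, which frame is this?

80563

Total seconds to the label: (0 × 3600 + 22 × 60 + 22) = 1342.
Frame index = 1342 × 60 + 43 = 80563.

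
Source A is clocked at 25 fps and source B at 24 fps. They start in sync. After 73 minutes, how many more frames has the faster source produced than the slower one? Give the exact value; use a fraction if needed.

4380 frames

73 min = 4380 s.
A emits 25 × 4380 = 109500 frames; B emits 24 × 4380 = 105120.
Difference = 4380 frames; B is behind A.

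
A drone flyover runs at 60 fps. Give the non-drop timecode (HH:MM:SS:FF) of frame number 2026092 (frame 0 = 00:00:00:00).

09:22:48:12

2026092 ÷ 60 = 33768 full seconds, remainder 12 frames.
33768 s = 9 h 22 min 48 s.
Timecode: 09:22:48:12.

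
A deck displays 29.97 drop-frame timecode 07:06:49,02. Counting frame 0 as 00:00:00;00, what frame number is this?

767504

As if non-drop at 30 labels/s: (7 × 3600 + 6 × 60 + 49) × 30 + 2 = 768272.
Minute boundaries passed: 426; those not divisible by 10: 426 − 42 = 384; dropped labels = 2 × 384 = 768.
Actual frame index = 768272 − 768 = 767504.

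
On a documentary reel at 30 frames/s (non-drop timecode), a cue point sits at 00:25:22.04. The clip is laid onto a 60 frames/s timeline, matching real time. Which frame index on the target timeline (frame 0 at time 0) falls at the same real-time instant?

frame 91328

Source frame index: (0×3600 + 25×60 + 22) × 30 + 4 = 45664.
Real time: 45664 / (30) = 22832/15 s.
Target frame: (22832/15) × (60) = 91328.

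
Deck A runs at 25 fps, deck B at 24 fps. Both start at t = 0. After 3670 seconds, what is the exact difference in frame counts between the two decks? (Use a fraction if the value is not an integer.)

A emits 25 × 3670 = 91750 frames; B emits 24 × 3670 = 88080.
Difference = 3670 frames; B is behind A.

3670 frames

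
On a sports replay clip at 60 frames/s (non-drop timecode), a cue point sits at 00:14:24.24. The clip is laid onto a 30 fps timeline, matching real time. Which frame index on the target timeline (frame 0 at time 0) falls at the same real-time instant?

frame 25932

Source frame index: (0×3600 + 14×60 + 24) × 60 + 24 = 51864.
Real time: 51864 / (60) = 4322/5 s.
Target frame: (4322/5) × (30) = 25932.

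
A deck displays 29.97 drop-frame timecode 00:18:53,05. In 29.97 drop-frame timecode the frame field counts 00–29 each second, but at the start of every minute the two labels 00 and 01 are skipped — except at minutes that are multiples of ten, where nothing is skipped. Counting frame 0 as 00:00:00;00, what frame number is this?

As if non-drop at 30 labels/s: (0 × 3600 + 18 × 60 + 53) × 30 + 5 = 33995.
Minute boundaries passed: 18; those not divisible by 10: 18 − 1 = 17; dropped labels = 2 × 17 = 34.
Actual frame index = 33995 − 34 = 33961.

33961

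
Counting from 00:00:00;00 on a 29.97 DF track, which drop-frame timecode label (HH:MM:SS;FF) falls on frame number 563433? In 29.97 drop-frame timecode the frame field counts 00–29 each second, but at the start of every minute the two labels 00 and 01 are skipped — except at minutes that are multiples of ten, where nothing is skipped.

05:13:19;27

Each 10-minute DF block holds 10 × 60 × 30 − 9 × 2 = 17982 frames. 563433 ÷ 17982 → 31 full blocks, remainder 5991.
Within the partial block the first minute is 1800 frames and each further minute 1798, so 3 further minute boundaries passed. Total skipped labels = 18 × 31 + 2 × 3 = 564.
Non-drop label index = 563433 + 564 = 563997; at 30 labels/s that is 05:13:19:27, i.e. DF 05:13:19;27.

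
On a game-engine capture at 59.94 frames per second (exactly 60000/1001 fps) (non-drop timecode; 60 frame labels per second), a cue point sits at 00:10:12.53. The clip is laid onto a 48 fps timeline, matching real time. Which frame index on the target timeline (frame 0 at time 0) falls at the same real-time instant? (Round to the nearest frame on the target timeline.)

Source frame index: (0×3600 + 10×60 + 12) × 60 + 53 = 36773.
Real time: 36773 / (60000/1001) = 36809773/60000 s.
Target frame: (36809773/60000) × (48) = 36809773/1250 ≈ 29447.818 → 29448.

frame 29448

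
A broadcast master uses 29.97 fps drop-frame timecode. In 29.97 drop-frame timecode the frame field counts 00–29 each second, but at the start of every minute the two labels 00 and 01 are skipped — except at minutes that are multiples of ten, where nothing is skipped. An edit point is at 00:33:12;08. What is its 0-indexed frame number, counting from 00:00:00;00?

59708

Complete 10-minute blocks: 3, each 17982 frames → 53946.
Remaining 3 whole minutes in the current block: 1800 + 2 × 1798 = 5396 frames.
Within the current minute: 12 × 30 + 8 − 2 = 366 (labels ;00/;01 skipped at this minute). Total = 53946 + 5396 + 366 = 59708.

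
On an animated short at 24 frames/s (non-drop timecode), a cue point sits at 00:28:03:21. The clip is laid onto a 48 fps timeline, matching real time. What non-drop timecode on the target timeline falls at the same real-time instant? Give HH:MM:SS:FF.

Source frame index: (0×3600 + 28×60 + 3) × 24 + 21 = 40413.
Real time: 40413 / (24) = 13471/8 s.
Target frame: (13471/8) × (48) = 80826.
At 48 labels/s: frame 80826 → 00:28:03:42.

00:28:03:42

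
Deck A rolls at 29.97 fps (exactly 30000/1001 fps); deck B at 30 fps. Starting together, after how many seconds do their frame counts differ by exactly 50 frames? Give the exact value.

The gap grows by |30 − 30000/1001| = 30/1001 frames per second.
Time for a 50-frame gap: 50 ÷ (30/1001) = 5005/3 s.

5005/3 seconds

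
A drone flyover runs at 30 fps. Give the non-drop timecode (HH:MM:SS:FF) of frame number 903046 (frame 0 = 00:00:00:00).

08:21:41:16

903046 ÷ 30 = 30101 full seconds, remainder 16 frames.
30101 s = 8 h 21 min 41 s.
Timecode: 08:21:41:16.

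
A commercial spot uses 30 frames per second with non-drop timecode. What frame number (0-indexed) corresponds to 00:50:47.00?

Total seconds to the label: (0 × 3600 + 50 × 60 + 47) = 3047.
Frame index = 3047 × 30 + 0 = 91410.

91410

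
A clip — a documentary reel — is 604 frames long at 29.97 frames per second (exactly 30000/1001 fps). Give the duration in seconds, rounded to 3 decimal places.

20.153 seconds

Running time = 604 × 1001/30000 = 151151/7500 s ≈ 20.153 s.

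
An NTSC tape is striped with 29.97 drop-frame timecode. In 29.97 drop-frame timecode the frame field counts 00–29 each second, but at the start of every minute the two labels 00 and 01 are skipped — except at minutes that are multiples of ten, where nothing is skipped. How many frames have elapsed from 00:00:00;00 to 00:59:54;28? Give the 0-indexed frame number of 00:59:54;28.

107740

As if non-drop at 30 labels/s: (0 × 3600 + 59 × 60 + 54) × 30 + 28 = 107848.
Minute boundaries passed: 59; those not divisible by 10: 59 − 5 = 54; dropped labels = 2 × 54 = 108.
Actual frame index = 107848 − 108 = 107740.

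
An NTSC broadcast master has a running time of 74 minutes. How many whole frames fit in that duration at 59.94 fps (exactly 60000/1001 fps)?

266133 frames

74 min = 4440 s.
Frames = 4440 × 60000/1001 = 266400000/1001 ≈ 266133.8661.
Complete frames: 266133.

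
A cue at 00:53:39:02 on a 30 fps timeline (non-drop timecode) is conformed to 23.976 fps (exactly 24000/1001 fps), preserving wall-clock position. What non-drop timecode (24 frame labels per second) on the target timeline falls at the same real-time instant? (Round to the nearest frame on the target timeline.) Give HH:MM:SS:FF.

00:53:35:20

Source frame index: (0×3600 + 53×60 + 39) × 30 + 2 = 96572.
Real time: 96572 / (30) = 48286/15 s.
Target frame: (48286/15) × (24000/1001) = 11036800/143 ≈ 77180.420 → 77180.
At 24 labels/s: frame 77180 → 00:53:35:20.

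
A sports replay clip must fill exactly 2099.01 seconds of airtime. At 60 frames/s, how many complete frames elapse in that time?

Frames = 2099.01 × 60 = 629703/5 ≈ 125940.6000.
Complete frames: 125940.

125940 frames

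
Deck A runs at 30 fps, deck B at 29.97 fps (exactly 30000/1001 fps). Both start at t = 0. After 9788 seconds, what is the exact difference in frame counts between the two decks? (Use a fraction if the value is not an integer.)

A emits 30 × 9788 = 293640 frames; B emits 30000/1001 × 9788 = 293640000/1001.
Difference = 293640/1001 frames (≈ 293.3467); B is behind A.

293640/1001 frames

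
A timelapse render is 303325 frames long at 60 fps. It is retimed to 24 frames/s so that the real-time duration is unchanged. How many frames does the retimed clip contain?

121330 frames

Target frames = source frames × (target rate / source rate) = 303325 × (24)/(60) = 303325 × 2/5 = 121330.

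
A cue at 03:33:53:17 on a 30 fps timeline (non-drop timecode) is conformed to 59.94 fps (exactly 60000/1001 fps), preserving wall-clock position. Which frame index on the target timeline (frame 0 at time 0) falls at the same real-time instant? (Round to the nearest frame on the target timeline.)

frame 769245

Source frame index: (3×3600 + 33×60 + 53) × 30 + 17 = 385007.
Real time: 385007 / (30) = 385007/30 s.
Target frame: (385007/30) × (60000/1001) = 110002000/143 ≈ 769244.755 → 769245.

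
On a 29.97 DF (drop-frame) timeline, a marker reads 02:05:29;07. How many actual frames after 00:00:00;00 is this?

225651

Complete 10-minute blocks: 12, each 17982 frames → 215784.
Remaining 5 whole minutes in the current block: 1800 + 4 × 1798 = 8992 frames.
Within the current minute: 29 × 30 + 7 − 2 = 875 (labels ;00/;01 skipped at this minute). Total = 215784 + 8992 + 875 = 225651.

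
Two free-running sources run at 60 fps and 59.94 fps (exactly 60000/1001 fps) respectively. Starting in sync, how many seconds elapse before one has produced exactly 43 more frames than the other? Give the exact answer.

The gap grows by |60000/1001 − 60| = 60/1001 frames per second.
Time for a 43-frame gap: 43 ÷ (60/1001) = 43043/60 s.

43043/60 seconds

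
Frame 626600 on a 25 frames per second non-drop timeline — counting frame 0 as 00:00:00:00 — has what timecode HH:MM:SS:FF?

06:57:44:00

626600 ÷ 25 = 25064 full seconds, remainder 0 frames.
25064 s = 6 h 57 min 44 s.
Timecode: 06:57:44:00.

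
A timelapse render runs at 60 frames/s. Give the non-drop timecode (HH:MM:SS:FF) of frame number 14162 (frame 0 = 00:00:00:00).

00:03:56:02

14162 ÷ 60 = 236 full seconds, remainder 2 frames.
236 s = 0 h 3 min 56 s.
Timecode: 00:03:56:02.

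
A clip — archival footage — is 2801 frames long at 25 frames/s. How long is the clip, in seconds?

Running time = 2801 / (25) = 112.04 s.

112.04 seconds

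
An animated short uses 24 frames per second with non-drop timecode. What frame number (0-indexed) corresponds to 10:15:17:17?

886025

Total seconds to the label: (10 × 3600 + 15 × 60 + 17) = 36917.
Frame index = 36917 × 24 + 17 = 886025.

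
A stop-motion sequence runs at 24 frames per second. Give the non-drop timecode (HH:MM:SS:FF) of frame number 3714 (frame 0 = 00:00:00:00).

00:02:34:18

3714 ÷ 24 = 154 full seconds, remainder 18 frames.
154 s = 0 h 2 min 34 s.
Timecode: 00:02:34:18.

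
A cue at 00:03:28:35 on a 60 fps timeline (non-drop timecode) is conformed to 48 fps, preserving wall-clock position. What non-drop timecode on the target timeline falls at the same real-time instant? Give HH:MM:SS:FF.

00:03:28:28

Source frame index: (0×3600 + 3×60 + 28) × 60 + 35 = 12515.
Real time: 12515 / (60) = 2503/12 s.
Target frame: (2503/12) × (48) = 10012.
At 48 labels/s: frame 10012 → 00:03:28:28.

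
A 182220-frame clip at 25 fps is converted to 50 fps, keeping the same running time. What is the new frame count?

364440 frames

Target frames = source frames × (target rate / source rate) = 182220 × (50)/(25) = 182220 × 2 = 364440.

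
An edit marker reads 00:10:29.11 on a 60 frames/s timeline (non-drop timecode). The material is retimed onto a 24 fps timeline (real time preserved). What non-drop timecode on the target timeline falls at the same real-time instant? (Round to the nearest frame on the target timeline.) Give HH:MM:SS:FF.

Source frame index: (0×3600 + 10×60 + 29) × 60 + 11 = 37751.
Real time: 37751 / (60) = 37751/60 s.
Target frame: (37751/60) × (24) = 75502/5 ≈ 15100.400 → 15100.
At 24 labels/s: frame 15100 → 00:10:29:04.

00:10:29:04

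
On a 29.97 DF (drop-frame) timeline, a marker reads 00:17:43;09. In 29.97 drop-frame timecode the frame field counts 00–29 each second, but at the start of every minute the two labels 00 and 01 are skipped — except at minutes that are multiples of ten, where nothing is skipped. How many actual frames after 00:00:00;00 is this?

As if non-drop at 30 labels/s: (0 × 3600 + 17 × 60 + 43) × 30 + 9 = 31899.
Minute boundaries passed: 17; those not divisible by 10: 17 − 1 = 16; dropped labels = 2 × 16 = 32.
Actual frame index = 31899 − 32 = 31867.

31867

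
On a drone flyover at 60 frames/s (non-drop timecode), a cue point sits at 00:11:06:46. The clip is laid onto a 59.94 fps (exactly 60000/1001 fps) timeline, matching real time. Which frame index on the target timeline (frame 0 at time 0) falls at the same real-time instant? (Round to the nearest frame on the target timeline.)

frame 39966

Source frame index: (0×3600 + 11×60 + 6) × 60 + 46 = 40006.
Real time: 40006 / (60) = 20003/30 s.
Target frame: (20003/30) × (60000/1001) = 40006000/1001 ≈ 39966.034 → 39966.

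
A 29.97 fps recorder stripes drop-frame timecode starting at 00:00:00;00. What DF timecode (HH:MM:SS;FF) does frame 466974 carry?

04:19:41;12

Ten DF minutes hold 17982 frames, so frame 466974 lies in block 25 (frames 449550–467531) with 17424 frames into that block.
The block's first minute is 1800 frames and the rest 1798 each; 17424 frames reaches minute 9, so 25 × 18 + 9 × 2 = 468 labels have been skipped so far.
Adding those back, label number 466974 + 468 = 467442 at 30 labels/s is 15581 s + 12 f = 4 h 19 min 41 s frame 12, i.e. 04:19:41;12.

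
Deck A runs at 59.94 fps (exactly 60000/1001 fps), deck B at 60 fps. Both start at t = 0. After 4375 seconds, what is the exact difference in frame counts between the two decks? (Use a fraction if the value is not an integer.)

A emits 60000/1001 × 4375 = 37500000/143 frames; B emits 60 × 4375 = 262500.
Difference = 37500/143 frames (≈ 262.2378); B is ahead of A.

37500/143 frames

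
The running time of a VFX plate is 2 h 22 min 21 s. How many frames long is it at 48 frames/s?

409968 frames

2 h 22 min 21 s = 8541 s.
Frames = 8541 × 48 = 409968.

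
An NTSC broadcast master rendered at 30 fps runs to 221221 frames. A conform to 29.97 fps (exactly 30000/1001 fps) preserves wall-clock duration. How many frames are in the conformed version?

Target frames = source frames × (target rate / source rate) = 221221 × (30000/1001)/(30) = 221221 × 1000/1001 = 221000.

221000 frames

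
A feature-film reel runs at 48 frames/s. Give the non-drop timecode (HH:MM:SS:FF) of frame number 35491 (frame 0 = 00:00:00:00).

00:12:19:19

35491 ÷ 48 = 739 full seconds, remainder 19 frames.
739 s = 0 h 12 min 19 s.
Timecode: 00:12:19:19.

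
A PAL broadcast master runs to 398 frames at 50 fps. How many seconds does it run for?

Running time = 398 / (50) = 7.96 s.

7.96 seconds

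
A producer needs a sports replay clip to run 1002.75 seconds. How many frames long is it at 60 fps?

Frames = 1002.75 × 60 = 60165.

60165 frames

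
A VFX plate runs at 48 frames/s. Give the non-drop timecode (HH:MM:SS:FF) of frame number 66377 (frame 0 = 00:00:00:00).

66377 ÷ 48 = 1382 full seconds, remainder 41 frames.
1382 s = 0 h 23 min 2 s.
Timecode: 00:23:02:41.

00:23:02:41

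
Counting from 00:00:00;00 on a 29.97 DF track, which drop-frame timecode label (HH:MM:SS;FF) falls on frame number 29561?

Ten DF minutes hold 17982 frames, so frame 29561 lies in block 1 (frames 17982–35963) with 11579 frames into that block.
The block's first minute is 1800 frames and the rest 1798 each; 11579 frames reaches minute 6, so 1 × 18 + 6 × 2 = 30 labels have been skipped so far.
Adding those back, label number 29561 + 30 = 29591 at 30 labels/s is 986 s + 11 f = 0 h 16 min 26 s frame 11, i.e. 00:16:26;11.

00:16:26;11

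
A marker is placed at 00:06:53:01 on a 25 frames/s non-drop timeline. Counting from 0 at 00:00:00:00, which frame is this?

Total seconds to the label: (0 × 3600 + 6 × 60 + 53) = 413.
Frame index = 413 × 25 + 1 = 10326.

10326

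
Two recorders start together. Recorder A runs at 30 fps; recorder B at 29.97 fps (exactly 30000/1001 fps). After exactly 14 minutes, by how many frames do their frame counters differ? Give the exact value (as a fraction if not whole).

14 min = 840 s.
A emits 30 × 840 = 25200 frames; B emits 30000/1001 × 840 = 3600000/143.
Difference = 3600/143 frames (≈ 25.1748); B is behind A.

3600/143 frames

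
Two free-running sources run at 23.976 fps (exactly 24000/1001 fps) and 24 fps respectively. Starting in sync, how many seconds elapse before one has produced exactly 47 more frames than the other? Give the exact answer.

47047/24 seconds

The gap grows by |24 − 24000/1001| = 24/1001 frames per second.
Time for a 47-frame gap: 47 ÷ (24/1001) = 47047/24 s.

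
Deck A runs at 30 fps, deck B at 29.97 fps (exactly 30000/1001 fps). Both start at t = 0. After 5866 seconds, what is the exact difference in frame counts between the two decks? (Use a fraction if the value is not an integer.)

25140/143 frames

A emits 30 × 5866 = 175980 frames; B emits 30000/1001 × 5866 = 25140000/143.
Difference = 25140/143 frames (≈ 175.8042); B is behind A.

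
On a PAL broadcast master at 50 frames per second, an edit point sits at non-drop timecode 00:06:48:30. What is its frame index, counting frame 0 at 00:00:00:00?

Total seconds to the label: (0 × 3600 + 6 × 60 + 48) = 408.
Frame index = 408 × 50 + 30 = 20430.

20430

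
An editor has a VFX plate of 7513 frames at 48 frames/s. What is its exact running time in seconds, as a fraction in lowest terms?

7513/48 seconds

Running time = 7513 ÷ (48) = 7513 × 1/48 = 7513/48 s.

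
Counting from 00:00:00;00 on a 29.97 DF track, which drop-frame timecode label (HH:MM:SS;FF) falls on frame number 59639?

Ten DF minutes hold 17982 frames, so frame 59639 lies in block 3 (frames 53946–71927) with 5693 frames into that block.
The block's first minute is 1800 frames and the rest 1798 each; 5693 frames reaches minute 3, so 3 × 18 + 3 × 2 = 60 labels have been skipped so far.
Adding those back, label number 59639 + 60 = 59699 at 30 labels/s is 1989 s + 29 f = 0 h 33 min 9 s frame 29, i.e. 00:33:09;29.

00:33:09;29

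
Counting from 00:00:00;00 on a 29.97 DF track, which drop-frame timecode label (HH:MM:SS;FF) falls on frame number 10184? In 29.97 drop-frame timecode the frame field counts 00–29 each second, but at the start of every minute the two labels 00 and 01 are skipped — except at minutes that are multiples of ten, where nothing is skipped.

Ten DF minutes hold 17982 frames, so frame 10184 lies in block 0 (frames 0–17981) with 10184 frames into that block.
The block's first minute is 1800 frames and the rest 1798 each; 10184 frames reaches minute 5, so 0 × 18 + 5 × 2 = 10 labels have been skipped so far.
Adding those back, label number 10184 + 10 = 10194 at 30 labels/s is 339 s + 24 f = 0 h 5 min 39 s frame 24, i.e. 00:05:39;24.

00:05:39;24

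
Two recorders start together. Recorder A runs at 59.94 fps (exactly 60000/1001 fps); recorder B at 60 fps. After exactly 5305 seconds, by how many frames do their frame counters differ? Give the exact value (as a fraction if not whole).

318300/1001 frames

A emits 60000/1001 × 5305 = 318300000/1001 frames; B emits 60 × 5305 = 318300.
Difference = 318300/1001 frames (≈ 317.9820); B is ahead of A.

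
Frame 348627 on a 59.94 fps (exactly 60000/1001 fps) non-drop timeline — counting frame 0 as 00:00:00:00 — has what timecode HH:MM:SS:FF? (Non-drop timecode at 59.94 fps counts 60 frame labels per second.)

348627 ÷ 60 = 5810 full seconds, remainder 27 frames.
5810 s = 1 h 36 min 50 s.
Timecode: 01:36:50:27.

01:36:50:27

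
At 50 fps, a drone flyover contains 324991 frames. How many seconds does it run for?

Running time = 324991 / (50) = 6499.82 s.

6499.82 seconds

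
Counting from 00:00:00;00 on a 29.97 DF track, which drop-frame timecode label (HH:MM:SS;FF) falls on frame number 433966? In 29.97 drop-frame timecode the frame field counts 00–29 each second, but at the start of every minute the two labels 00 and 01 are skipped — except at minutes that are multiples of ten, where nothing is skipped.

Ten DF minutes hold 17982 frames, so frame 433966 lies in block 24 (frames 431568–449549) with 2398 frames into that block.
The block's first minute is 1800 frames and the rest 1798 each; 2398 frames reaches minute 1, so 24 × 18 + 1 × 2 = 434 labels have been skipped so far.
Adding those back, label number 433966 + 434 = 434400 at 30 labels/s is 14480 s + 0 f = 4 h 1 min 20 s frame 0, i.e. 04:01:20;00.

04:01:20;00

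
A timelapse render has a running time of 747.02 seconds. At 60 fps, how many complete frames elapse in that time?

44821 frames

Frames = 747.02 × 60 = 224106/5 ≈ 44821.2000.
Complete frames: 44821.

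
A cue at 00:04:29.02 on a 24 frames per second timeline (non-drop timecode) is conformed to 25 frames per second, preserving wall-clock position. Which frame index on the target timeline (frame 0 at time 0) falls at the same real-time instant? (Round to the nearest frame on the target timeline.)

frame 6727

Source frame index: (0×3600 + 4×60 + 29) × 24 + 2 = 6458.
Real time: 6458 / (24) = 3229/12 s.
Target frame: (3229/12) × (25) = 80725/12 ≈ 6727.083 → 6727.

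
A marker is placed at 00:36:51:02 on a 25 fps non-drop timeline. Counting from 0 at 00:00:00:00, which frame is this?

Total seconds to the label: (0 × 3600 + 36 × 60 + 51) = 2211.
Frame index = 2211 × 25 + 2 = 55277.

frame 55277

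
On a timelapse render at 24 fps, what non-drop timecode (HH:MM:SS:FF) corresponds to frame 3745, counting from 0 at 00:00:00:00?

00:02:36:01

3745 ÷ 24 = 156 full seconds, remainder 1 frame.
156 s = 0 h 2 min 36 s.
Timecode: 00:02:36:01.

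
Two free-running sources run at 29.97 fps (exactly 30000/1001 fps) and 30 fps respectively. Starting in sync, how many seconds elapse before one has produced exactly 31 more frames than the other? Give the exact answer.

The gap grows by |30 − 30000/1001| = 30/1001 frames per second.
Time for a 31-frame gap: 31 ÷ (30/1001) = 31031/30 s.

31031/30 seconds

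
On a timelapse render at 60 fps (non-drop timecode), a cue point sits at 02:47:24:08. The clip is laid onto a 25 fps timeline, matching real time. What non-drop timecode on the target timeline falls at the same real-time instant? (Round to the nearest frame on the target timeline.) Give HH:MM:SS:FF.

02:47:24:03

Source frame index: (2×3600 + 47×60 + 24) × 60 + 8 = 602648.
Real time: 602648 / (60) = 150662/15 s.
Target frame: (150662/15) × (25) = 753310/3 ≈ 251103.333 → 251103.
At 25 labels/s: frame 251103 → 02:47:24:03.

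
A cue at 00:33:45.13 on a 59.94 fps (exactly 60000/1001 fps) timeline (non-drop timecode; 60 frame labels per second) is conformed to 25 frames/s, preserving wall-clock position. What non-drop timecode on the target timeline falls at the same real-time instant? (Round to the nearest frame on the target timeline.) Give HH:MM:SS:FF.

00:33:47:06

Source frame index: (0×3600 + 33×60 + 45) × 60 + 13 = 121513.
Real time: 121513 / (60000/1001) = 121634513/60000 s.
Target frame: (121634513/60000) × (25) = 121634513/2400 ≈ 50681.047 → 50681.
At 25 labels/s: frame 50681 → 00:33:47:06.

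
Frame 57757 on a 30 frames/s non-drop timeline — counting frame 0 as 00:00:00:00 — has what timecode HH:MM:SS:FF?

00:32:05:07

57757 ÷ 30 = 1925 full seconds, remainder 7 frames.
1925 s = 0 h 32 min 5 s.
Timecode: 00:32:05:07.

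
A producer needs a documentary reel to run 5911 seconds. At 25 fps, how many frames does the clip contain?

Frames = 5911 × 25 = 147775.

147775 frames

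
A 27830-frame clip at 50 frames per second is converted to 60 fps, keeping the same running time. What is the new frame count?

Target frames = source frames × (target rate / source rate) = 27830 × (60)/(50) = 27830 × 6/5 = 33396.

33396 frames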